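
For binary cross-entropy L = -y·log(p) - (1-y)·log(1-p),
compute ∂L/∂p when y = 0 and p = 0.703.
∂L/∂p = 3.367

∂L/∂p = -y/p + (1-y)/(1-p) = 0 + 1/0.297 = 3.367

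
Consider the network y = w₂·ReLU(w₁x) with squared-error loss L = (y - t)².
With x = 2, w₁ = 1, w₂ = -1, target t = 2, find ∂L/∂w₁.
∂L/∂w₁ = 16

Forward pass:
z = w₁x = 1×2 = 2
h = ReLU(2) = 2
y = w₂h = -1×2 = -2

Backward pass:
∂L/∂y = 2(y - t) = 2(-2 - 2) = -8
∂y/∂h = w₂ = -1
∂h/∂z = 1 (ReLU derivative)
∂z/∂w₁ = x = 2

∂L/∂w₁ = -8 × -1 × 1 × 2 = 16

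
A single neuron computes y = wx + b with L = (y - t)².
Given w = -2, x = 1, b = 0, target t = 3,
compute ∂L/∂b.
∂L/∂b = -10

y = wx + b = (-2)(1) + 0 = -2
∂L/∂y = 2(y - t) = 2(-2 - 3) = -10
∂y/∂b = 1
∂L/∂b = ∂L/∂y · ∂y/∂b = -10 × 1 = -10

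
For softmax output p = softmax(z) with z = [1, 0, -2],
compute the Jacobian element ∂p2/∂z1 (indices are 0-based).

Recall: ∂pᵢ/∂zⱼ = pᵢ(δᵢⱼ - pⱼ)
∂p2/∂z1 = -0.009113

p = softmax(z) = [0.7054, 0.2595, 0.03512]
p2 = 0.03512, p1 = 0.2595

∂p2/∂z1 = -p2 × p1 = -0.03512 × 0.2595 = -0.009113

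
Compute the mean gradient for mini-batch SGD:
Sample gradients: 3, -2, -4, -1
Average gradient = -1

Average = (1/4)(3 + -2 + -4 + -1) = -4/4 = -1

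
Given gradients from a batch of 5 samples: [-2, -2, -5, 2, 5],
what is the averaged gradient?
Average gradient = -0.4

Average = (1/5)(-2 + -2 + -5 + 2 + 5) = -2/5 = -0.4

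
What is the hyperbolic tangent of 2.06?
0.968

tanh(2.06) = (e^(2.06) - e^(-2.06))/(e^(2.06) + e^(-2.06)) = 0.968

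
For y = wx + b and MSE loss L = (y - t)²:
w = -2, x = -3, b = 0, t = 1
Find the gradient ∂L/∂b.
∂L/∂b = 10

y = wx + b = (-2)(-3) + 0 = 6
∂L/∂y = 2(y - t) = 2(6 - 1) = 10
∂y/∂b = 1
∂L/∂b = ∂L/∂y · ∂y/∂b = 10 × 1 = 10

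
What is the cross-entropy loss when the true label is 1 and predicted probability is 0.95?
L = 0.05129

L = -1·log(0.95) - 0·log(0.05) = -log(0.95) = 0.05129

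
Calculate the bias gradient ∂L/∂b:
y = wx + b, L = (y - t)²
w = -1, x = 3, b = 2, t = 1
∂L/∂b = -4

y = wx + b = (-1)(3) + 2 = -1
∂L/∂y = 2(y - t) = 2(-1 - 1) = -4
∂y/∂b = 1
∂L/∂b = ∂L/∂y · ∂y/∂b = -4 × 1 = -4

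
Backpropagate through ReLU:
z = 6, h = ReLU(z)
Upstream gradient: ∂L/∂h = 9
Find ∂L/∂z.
∂L/∂z = 9

h = ReLU(6) = 6
Since z > 0: ∂h/∂z = 1
∂L/∂z = ∂L/∂h · ∂h/∂z = 9 × 1 = 9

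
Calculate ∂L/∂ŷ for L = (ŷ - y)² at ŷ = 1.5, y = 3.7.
∂L/∂ŷ = -4.4

∂L/∂ŷ = 2(ŷ - y) = 2(1.5 - 3.7) = 2(-2.2) = -4.4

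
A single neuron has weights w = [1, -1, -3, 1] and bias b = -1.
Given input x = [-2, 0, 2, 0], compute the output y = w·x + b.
y = -9

y = (1)(-2) + (-1)(0) + (-3)(2) + (1)(0) + -1 = -9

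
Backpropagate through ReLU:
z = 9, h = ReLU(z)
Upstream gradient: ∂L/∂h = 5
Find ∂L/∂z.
∂L/∂z = 5

h = ReLU(9) = 9
Since z > 0: ∂h/∂z = 1
∂L/∂z = ∂L/∂h · ∂h/∂z = 5 × 1 = 5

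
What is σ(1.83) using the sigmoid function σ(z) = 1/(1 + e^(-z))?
0.8618

sigmoid(1.83) = 1/(1 + e^(-1.83)) = 1/(1 + 0.1604) = 0.8618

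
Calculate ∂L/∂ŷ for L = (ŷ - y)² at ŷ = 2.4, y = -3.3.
∂L/∂ŷ = 11.4

∂L/∂ŷ = 2(ŷ - y) = 2(2.4 - -3.3) = 2(5.7) = 11.4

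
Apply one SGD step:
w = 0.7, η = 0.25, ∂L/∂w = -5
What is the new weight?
w_new = 1.95

w_new = w - η·∂L/∂w = 0.7 - 0.25×(-5) = 0.7 - (-1.25) = 1.95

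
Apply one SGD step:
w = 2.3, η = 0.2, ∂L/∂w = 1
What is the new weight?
w_new = 2.1

w_new = w - η·∂L/∂w = 2.3 - 0.2×(1) = 2.3 - (0.2) = 2.1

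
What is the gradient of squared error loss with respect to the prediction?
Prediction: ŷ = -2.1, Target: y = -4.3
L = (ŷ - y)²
∂L/∂ŷ = 4.4

∂L/∂ŷ = 2(ŷ - y) = 2(-2.1 - -4.3) = 2(2.2) = 4.4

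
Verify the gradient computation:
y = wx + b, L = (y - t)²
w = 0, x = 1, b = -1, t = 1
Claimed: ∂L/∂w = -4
Correct

y = (0)(1) + -1 = -1
∂L/∂y = 2(y - t) = 2(-1 - 1) = -4
∂y/∂w = x = 1
∂L/∂w = -4 × 1 = -4

Claimed value: -4
Correct: The correct gradient is -4.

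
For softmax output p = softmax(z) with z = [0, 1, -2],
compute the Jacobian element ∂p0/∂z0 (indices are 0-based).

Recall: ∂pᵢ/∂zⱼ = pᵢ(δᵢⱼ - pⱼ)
∂p0/∂z0 = 0.1922

p = softmax(z) = [0.2595, 0.7054, 0.03512]
p0 = 0.2595

∂p0/∂z0 = p0(1 - p0) = 0.2595 × (1 - 0.2595) = 0.1922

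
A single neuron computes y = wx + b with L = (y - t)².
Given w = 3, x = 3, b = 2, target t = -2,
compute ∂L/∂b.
∂L/∂b = 26

y = wx + b = (3)(3) + 2 = 11
∂L/∂y = 2(y - t) = 2(11 - -2) = 26
∂y/∂b = 1
∂L/∂b = ∂L/∂y · ∂y/∂b = 26 × 1 = 26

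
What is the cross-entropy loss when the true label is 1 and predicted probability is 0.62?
L = 0.478

L = -1·log(0.62) - 0·log(0.38) = -log(0.62) = 0.478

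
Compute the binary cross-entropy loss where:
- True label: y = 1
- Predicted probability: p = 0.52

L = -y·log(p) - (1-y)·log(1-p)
L = 0.6539

L = -1·log(0.52) - 0·log(0.48) = -log(0.52) = 0.6539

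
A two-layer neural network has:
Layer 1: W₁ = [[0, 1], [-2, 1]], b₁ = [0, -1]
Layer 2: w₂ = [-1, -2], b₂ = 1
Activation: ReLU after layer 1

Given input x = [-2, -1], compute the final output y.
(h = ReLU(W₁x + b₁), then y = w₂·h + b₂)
y = -3

Layer 1 pre-activation: z₁ = [-1, 2]
After ReLU: h = [0, 2]
Layer 2 output: y = -1×0 + -2×2 + 1 = -3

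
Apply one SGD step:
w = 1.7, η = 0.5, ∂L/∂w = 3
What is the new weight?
w_new = 0.2

w_new = w - η·∂L/∂w = 1.7 - 0.5×(3) = 1.7 - (1.5) = 0.2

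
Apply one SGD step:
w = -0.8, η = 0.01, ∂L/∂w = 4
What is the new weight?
w_new = -0.84

w_new = w - η·∂L/∂w = -0.8 - 0.01×(4) = -0.8 - (0.04) = -0.84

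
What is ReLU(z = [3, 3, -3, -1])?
h = [3, 3, 0, 0]

ReLU applied element-wise: max(0,3)=3, max(0,3)=3, max(0,-3)=0, max(0,-1)=0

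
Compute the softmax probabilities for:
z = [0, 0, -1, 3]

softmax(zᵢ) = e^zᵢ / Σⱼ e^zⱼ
p = [0.0445, 0.0445, 0.0164, 0.8945]

exp(z) = [1, 1, 0.3679, 20.09]
Sum = 22.45
p = [0.0445, 0.0445, 0.0164, 0.8945]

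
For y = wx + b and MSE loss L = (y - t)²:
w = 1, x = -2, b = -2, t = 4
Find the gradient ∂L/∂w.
∂L/∂w = 32

y = wx + b = (1)(-2) + -2 = -4
∂L/∂y = 2(y - t) = 2(-4 - 4) = -16
∂y/∂w = x = -2
∂L/∂w = ∂L/∂y · ∂y/∂w = -16 × -2 = 32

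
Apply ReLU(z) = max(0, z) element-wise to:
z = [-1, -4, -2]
h = [0, 0, 0]

ReLU applied element-wise: max(0,-1)=0, max(0,-4)=0, max(0,-2)=0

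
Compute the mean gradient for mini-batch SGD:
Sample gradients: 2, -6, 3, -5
Average gradient = -1.5

Average = (1/4)(2 + -6 + 3 + -5) = -6/4 = -1.5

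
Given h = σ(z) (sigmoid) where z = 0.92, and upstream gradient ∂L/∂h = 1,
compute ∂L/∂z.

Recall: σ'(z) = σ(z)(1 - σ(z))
∂L/∂z = 0.2038

σ(0.92) = 0.715
σ'(0.92) = σ(0.92)(1 - σ(0.92)) = 0.715 × 0.285 = 0.2038
∂L/∂z = ∂L/∂h · σ'(z) = 1 × 0.2038 = 0.2038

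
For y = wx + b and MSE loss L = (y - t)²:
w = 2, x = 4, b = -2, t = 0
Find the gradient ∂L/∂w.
∂L/∂w = 48

y = wx + b = (2)(4) + -2 = 6
∂L/∂y = 2(y - t) = 2(6 - 0) = 12
∂y/∂w = x = 4
∂L/∂w = ∂L/∂y · ∂y/∂w = 12 × 4 = 48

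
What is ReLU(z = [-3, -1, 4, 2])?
h = [0, 0, 4, 2]

ReLU applied element-wise: max(0,-3)=0, max(0,-1)=0, max(0,4)=4, max(0,2)=2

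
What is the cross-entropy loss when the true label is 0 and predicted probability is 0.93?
L = 2.659

L = -0·log(0.93) - 1·log(0.07) = -log(0.07) = 2.659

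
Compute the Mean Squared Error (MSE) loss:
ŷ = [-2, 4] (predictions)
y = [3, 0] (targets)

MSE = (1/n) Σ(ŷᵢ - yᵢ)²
MSE = 20.5

MSE = (1/2)((-2-3)² + (4-0)²) = (1/2)(25 + 16) = 20.5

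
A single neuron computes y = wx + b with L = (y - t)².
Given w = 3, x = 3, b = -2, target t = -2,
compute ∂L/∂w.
∂L/∂w = 54

y = wx + b = (3)(3) + -2 = 7
∂L/∂y = 2(y - t) = 2(7 - -2) = 18
∂y/∂w = x = 3
∂L/∂w = ∂L/∂y · ∂y/∂w = 18 × 3 = 54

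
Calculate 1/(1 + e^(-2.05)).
0.8859

sigmoid(2.05) = 1/(1 + e^(-2.05)) = 1/(1 + 0.1287) = 0.8859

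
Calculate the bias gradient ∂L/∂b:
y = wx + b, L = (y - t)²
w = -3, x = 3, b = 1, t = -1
∂L/∂b = -14

y = wx + b = (-3)(3) + 1 = -8
∂L/∂y = 2(y - t) = 2(-8 - -1) = -14
∂y/∂b = 1
∂L/∂b = ∂L/∂y · ∂y/∂b = -14 × 1 = -14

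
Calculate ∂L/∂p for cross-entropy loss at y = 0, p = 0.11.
∂L/∂p = 1.124

∂L/∂p = -y/p + (1-y)/(1-p) = 0 + 1/0.89 = 1.124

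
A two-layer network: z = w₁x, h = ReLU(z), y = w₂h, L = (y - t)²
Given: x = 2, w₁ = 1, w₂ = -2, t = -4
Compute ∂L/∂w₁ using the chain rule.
∂L/∂w₁ = 0

Forward pass:
z = w₁x = 1×2 = 2
h = ReLU(2) = 2
y = w₂h = -2×2 = -4

Backward pass:
∂L/∂y = 2(y - t) = 2(-4 - -4) = 0
∂y/∂h = w₂ = -2
∂h/∂z = 1 (ReLU derivative)
∂z/∂w₁ = x = 2

∂L/∂w₁ = 0 × -2 × 1 × 2 = 0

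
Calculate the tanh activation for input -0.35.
-0.3364

tanh(-0.35) = (e^(-0.35) - e^(0.35))/(e^(-0.35) + e^(0.35)) = -0.3364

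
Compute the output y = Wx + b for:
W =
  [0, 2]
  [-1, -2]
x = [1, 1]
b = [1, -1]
y = [3, -4]

Wx = [0×1 + 2×1, -1×1 + -2×1]
   = [2, -3]
y = Wx + b = [2 + 1, -3 + -1] = [3, -4]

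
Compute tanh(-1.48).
-0.9015

tanh(-1.48) = (e^(-1.48) - e^(1.48))/(e^(-1.48) + e^(1.48)) = -0.9015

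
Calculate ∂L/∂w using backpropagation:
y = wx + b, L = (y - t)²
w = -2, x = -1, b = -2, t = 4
∂L/∂w = 8

y = wx + b = (-2)(-1) + -2 = 0
∂L/∂y = 2(y - t) = 2(0 - 4) = -8
∂y/∂w = x = -1
∂L/∂w = ∂L/∂y · ∂y/∂w = -8 × -1 = 8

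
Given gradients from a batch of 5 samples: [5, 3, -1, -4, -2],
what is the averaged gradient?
Average gradient = 0.2

Average = (1/5)(5 + 3 + -1 + -4 + -2) = 1/5 = 0.2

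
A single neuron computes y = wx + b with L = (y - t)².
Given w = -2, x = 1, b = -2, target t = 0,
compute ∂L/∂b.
∂L/∂b = -8

y = wx + b = (-2)(1) + -2 = -4
∂L/∂y = 2(y - t) = 2(-4 - 0) = -8
∂y/∂b = 1
∂L/∂b = ∂L/∂y · ∂y/∂b = -8 × 1 = -8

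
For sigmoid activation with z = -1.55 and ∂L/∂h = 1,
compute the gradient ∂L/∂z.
∂L/∂z = 0.1444

σ(-1.55) = 0.1751
σ'(-1.55) = σ(-1.55)(1 - σ(-1.55)) = 0.1751 × 0.8249 = 0.1444
∂L/∂z = ∂L/∂h · σ'(z) = 1 × 0.1444 = 0.1444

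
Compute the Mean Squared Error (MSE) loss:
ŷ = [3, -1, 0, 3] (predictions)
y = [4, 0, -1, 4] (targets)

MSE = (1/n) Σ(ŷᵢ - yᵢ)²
MSE = 1

MSE = (1/4)((3-4)² + (-1-0)² + (0--1)² + (3-4)²) = (1/4)(1 + 1 + 1 + 1) = 1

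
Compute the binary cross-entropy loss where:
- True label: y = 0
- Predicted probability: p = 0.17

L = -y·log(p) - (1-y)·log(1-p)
L = 0.1863

L = -0·log(0.17) - 1·log(0.83) = -log(0.83) = 0.1863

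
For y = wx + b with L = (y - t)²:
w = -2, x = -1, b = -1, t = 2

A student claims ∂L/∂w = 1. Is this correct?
Incorrect

y = (-2)(-1) + -1 = 1
∂L/∂y = 2(y - t) = 2(1 - 2) = -2
∂y/∂w = x = -1
∂L/∂w = -2 × -1 = 2

Claimed value: 1
Incorrect: The correct gradient is 2.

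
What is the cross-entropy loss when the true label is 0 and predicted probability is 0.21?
L = 0.2357

L = -0·log(0.21) - 1·log(0.79) = -log(0.79) = 0.2357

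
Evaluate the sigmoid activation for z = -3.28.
0.03626

sigmoid(-3.28) = 1/(1 + e^(3.28)) = 1/(1 + 26.58) = 0.03626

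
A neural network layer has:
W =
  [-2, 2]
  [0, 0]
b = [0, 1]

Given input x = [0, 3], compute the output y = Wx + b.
y = [6, 1]

Wx = [-2×0 + 2×3, 0×0 + 0×3]
   = [6, 0]
y = Wx + b = [6 + 0, 0 + 1] = [6, 1]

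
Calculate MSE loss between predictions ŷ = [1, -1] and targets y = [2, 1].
MSE = 2.5

MSE = (1/2)((1-2)² + (-1-1)²) = (1/2)(1 + 4) = 2.5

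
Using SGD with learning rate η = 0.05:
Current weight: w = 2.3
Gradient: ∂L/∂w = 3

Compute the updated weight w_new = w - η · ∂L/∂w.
w_new = 2.15

w_new = w - η·∂L/∂w = 2.3 - 0.05×(3) = 2.3 - (0.15) = 2.15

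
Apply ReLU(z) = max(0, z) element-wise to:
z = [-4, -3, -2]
h = [0, 0, 0]

ReLU applied element-wise: max(0,-4)=0, max(0,-3)=0, max(0,-2)=0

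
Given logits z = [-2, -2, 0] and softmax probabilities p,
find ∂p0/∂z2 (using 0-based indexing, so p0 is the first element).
∂p0/∂z2 = -0.08382

p = softmax(z) = [0.1065, 0.1065, 0.787]
p0 = 0.1065, p2 = 0.787

∂p0/∂z2 = -p0 × p2 = -0.1065 × 0.787 = -0.08382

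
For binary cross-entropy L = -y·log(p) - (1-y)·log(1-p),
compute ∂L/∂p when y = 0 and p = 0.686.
∂L/∂p = 3.185

∂L/∂p = -y/p + (1-y)/(1-p) = 0 + 1/0.314 = 3.185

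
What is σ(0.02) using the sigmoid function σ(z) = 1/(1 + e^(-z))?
0.505

sigmoid(0.02) = 1/(1 + e^(-0.02)) = 1/(1 + 0.9802) = 0.505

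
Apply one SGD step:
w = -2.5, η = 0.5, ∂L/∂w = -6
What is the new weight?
w_new = 0.5

w_new = w - η·∂L/∂w = -2.5 - 0.5×(-6) = -2.5 - (-3) = 0.5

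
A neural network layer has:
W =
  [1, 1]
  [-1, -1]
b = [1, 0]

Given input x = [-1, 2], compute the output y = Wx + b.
y = [2, -1]

Wx = [1×-1 + 1×2, -1×-1 + -1×2]
   = [1, -1]
y = Wx + b = [1 + 1, -1 + 0] = [2, -1]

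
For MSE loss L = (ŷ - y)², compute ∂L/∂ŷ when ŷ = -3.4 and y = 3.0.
∂L/∂ŷ = -12.8

∂L/∂ŷ = 2(ŷ - y) = 2(-3.4 - 3.0) = 2(-6.4) = -12.8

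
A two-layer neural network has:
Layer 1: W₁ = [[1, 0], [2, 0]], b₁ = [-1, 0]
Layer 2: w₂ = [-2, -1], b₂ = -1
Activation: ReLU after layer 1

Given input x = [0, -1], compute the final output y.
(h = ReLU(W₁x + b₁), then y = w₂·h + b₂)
y = -1

Layer 1 pre-activation: z₁ = [-1, 0]
After ReLU: h = [0, 0]
Layer 2 output: y = -2×0 + -1×0 + -1 = -1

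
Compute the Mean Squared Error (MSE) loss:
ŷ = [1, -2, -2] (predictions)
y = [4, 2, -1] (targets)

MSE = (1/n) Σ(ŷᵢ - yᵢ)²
MSE = 8.667

MSE = (1/3)((1-4)² + (-2-2)² + (-2--1)²) = (1/3)(9 + 16 + 1) = 8.667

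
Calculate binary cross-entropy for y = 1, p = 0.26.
L = 1.347

L = -1·log(0.26) - 0·log(0.74) = -log(0.26) = 1.347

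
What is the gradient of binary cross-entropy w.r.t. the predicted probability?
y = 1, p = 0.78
∂L/∂p = -1.282

∂L/∂p = -y/p + (1-y)/(1-p) = -1/0.78 + 0 = -1.282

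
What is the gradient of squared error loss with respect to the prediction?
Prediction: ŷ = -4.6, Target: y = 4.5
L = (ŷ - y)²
∂L/∂ŷ = -18.2

∂L/∂ŷ = 2(ŷ - y) = 2(-4.6 - 4.5) = 2(-9.1) = -18.2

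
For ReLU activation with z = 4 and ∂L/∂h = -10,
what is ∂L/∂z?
∂L/∂z = -10

h = ReLU(4) = 4
Since z > 0: ∂h/∂z = 1
∂L/∂z = ∂L/∂h · ∂h/∂z = -10 × 1 = -10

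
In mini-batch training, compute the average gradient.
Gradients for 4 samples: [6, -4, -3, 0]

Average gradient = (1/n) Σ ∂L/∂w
Average gradient = -0.25

Average = (1/4)(6 + -4 + -3 + 0) = -1/4 = -0.25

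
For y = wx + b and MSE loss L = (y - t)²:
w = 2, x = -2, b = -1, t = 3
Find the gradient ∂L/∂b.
∂L/∂b = -16

y = wx + b = (2)(-2) + -1 = -5
∂L/∂y = 2(y - t) = 2(-5 - 3) = -16
∂y/∂b = 1
∂L/∂b = ∂L/∂y · ∂y/∂b = -16 × 1 = -16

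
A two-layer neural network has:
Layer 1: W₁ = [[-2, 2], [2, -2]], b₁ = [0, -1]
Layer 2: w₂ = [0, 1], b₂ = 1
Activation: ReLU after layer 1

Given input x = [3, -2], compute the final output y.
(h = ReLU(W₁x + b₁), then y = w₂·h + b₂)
y = 10

Layer 1 pre-activation: z₁ = [-10, 9]
After ReLU: h = [0, 9]
Layer 2 output: y = 0×0 + 1×9 + 1 = 10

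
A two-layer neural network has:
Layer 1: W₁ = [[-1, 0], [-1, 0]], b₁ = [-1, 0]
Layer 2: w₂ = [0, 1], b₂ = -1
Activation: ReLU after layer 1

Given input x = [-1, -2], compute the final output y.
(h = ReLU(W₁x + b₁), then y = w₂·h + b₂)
y = 0

Layer 1 pre-activation: z₁ = [0, 1]
After ReLU: h = [0, 1]
Layer 2 output: y = 0×0 + 1×1 + -1 = 0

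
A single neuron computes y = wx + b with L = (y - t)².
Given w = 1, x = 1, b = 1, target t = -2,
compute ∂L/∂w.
∂L/∂w = 8

y = wx + b = (1)(1) + 1 = 2
∂L/∂y = 2(y - t) = 2(2 - -2) = 8
∂y/∂w = x = 1
∂L/∂w = ∂L/∂y · ∂y/∂w = 8 × 1 = 8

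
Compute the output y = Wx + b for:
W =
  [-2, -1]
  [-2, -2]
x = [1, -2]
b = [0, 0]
y = [0, 2]

Wx = [-2×1 + -1×-2, -2×1 + -2×-2]
   = [0, 2]
y = Wx + b = [0 + 0, 2 + 0] = [0, 2]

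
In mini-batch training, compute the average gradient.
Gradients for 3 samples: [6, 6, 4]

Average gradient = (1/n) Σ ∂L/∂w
Average gradient = 5.333

Average = (1/3)(6 + 6 + 4) = 16/3 = 5.333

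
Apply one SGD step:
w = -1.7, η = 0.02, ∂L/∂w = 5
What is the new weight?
w_new = -1.8

w_new = w - η·∂L/∂w = -1.7 - 0.02×(5) = -1.7 - (0.1) = -1.8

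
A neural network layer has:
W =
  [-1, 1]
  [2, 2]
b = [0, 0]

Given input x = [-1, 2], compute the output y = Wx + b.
y = [3, 2]

Wx = [-1×-1 + 1×2, 2×-1 + 2×2]
   = [3, 2]
y = Wx + b = [3 + 0, 2 + 0] = [3, 2]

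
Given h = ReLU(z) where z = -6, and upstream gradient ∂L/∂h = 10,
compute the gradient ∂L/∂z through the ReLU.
∂L/∂z = 0

h = ReLU(-6) = 0
Since z < 0: ∂h/∂z = 0
∂L/∂z = ∂L/∂h · ∂h/∂z = 10 × 0 = 0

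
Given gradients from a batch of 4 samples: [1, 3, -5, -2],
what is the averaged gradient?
Average gradient = -0.75

Average = (1/4)(1 + 3 + -5 + -2) = -3/4 = -0.75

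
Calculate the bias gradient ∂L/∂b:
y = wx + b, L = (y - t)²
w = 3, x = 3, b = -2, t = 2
∂L/∂b = 10

y = wx + b = (3)(3) + -2 = 7
∂L/∂y = 2(y - t) = 2(7 - 2) = 10
∂y/∂b = 1
∂L/∂b = ∂L/∂y · ∂y/∂b = 10 × 1 = 10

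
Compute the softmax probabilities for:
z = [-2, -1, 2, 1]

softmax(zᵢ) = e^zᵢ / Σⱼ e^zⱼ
p = [0.0128, 0.0347, 0.6964, 0.2562]

exp(z) = [0.1353, 0.3679, 7.389, 2.718]
Sum = 10.61
p = [0.0128, 0.0347, 0.6964, 0.2562]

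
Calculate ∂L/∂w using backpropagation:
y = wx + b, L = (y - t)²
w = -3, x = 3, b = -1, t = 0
∂L/∂w = -60

y = wx + b = (-3)(3) + -1 = -10
∂L/∂y = 2(y - t) = 2(-10 - 0) = -20
∂y/∂w = x = 3
∂L/∂w = ∂L/∂y · ∂y/∂w = -20 × 3 = -60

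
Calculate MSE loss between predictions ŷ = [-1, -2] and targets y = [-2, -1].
MSE = 1

MSE = (1/2)((-1--2)² + (-2--1)²) = (1/2)(1 + 1) = 1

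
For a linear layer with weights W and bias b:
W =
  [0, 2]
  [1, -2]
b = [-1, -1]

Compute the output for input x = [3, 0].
y = [-1, 2]

Wx = [0×3 + 2×0, 1×3 + -2×0]
   = [0, 3]
y = Wx + b = [0 + -1, 3 + -1] = [-1, 2]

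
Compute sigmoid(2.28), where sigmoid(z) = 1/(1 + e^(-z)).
0.9072

sigmoid(2.28) = 1/(1 + e^(-2.28)) = 1/(1 + 0.1023) = 0.9072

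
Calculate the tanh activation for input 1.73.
0.9391

tanh(1.73) = (e^(1.73) - e^(-1.73))/(e^(1.73) + e^(-1.73)) = 0.9391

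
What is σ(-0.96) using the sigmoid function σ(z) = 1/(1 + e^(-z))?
0.2769

sigmoid(-0.96) = 1/(1 + e^(0.96)) = 1/(1 + 2.612) = 0.2769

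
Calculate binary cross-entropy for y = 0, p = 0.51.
L = 0.7133

L = -0·log(0.51) - 1·log(0.49) = -log(0.49) = 0.7133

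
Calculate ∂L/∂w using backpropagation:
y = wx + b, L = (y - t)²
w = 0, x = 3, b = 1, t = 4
∂L/∂w = -18

y = wx + b = (0)(3) + 1 = 1
∂L/∂y = 2(y - t) = 2(1 - 4) = -6
∂y/∂w = x = 3
∂L/∂w = ∂L/∂y · ∂y/∂w = -6 × 3 = -18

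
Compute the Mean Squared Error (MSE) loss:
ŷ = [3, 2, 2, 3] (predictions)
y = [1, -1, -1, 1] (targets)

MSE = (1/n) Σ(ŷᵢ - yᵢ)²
MSE = 6.5

MSE = (1/4)((3-1)² + (2--1)² + (2--1)² + (3-1)²) = (1/4)(4 + 9 + 9 + 4) = 6.5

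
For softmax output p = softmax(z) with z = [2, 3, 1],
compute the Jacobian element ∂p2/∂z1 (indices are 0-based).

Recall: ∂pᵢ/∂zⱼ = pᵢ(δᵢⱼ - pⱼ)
∂p2/∂z1 = -0.05989

p = softmax(z) = [0.2447, 0.6652, 0.09003]
p2 = 0.09003, p1 = 0.6652

∂p2/∂z1 = -p2 × p1 = -0.09003 × 0.6652 = -0.05989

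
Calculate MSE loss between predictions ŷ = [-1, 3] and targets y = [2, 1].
MSE = 6.5

MSE = (1/2)((-1-2)² + (3-1)²) = (1/2)(9 + 4) = 6.5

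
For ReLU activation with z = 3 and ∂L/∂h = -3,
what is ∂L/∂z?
∂L/∂z = -3

h = ReLU(3) = 3
Since z > 0: ∂h/∂z = 1
∂L/∂z = ∂L/∂h · ∂h/∂z = -3 × 1 = -3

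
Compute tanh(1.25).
0.8483

tanh(1.25) = (e^(1.25) - e^(-1.25))/(e^(1.25) + e^(-1.25)) = 0.8483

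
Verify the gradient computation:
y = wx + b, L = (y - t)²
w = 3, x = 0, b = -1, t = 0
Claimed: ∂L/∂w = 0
Correct

y = (3)(0) + -1 = -1
∂L/∂y = 2(y - t) = 2(-1 - 0) = -2
∂y/∂w = x = 0
∂L/∂w = -2 × 0 = 0

Claimed value: 0
Correct: The correct gradient is 0.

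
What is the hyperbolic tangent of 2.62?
0.9895

tanh(2.62) = (e^(2.62) - e^(-2.62))/(e^(2.62) + e^(-2.62)) = 0.9895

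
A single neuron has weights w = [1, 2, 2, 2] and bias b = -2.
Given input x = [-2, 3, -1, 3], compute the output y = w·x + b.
y = 6

y = (1)(-2) + (2)(3) + (2)(-1) + (2)(3) + -2 = 6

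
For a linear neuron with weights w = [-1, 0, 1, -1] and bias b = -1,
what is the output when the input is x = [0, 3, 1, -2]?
y = 2

y = (-1)(0) + (0)(3) + (1)(1) + (-1)(-2) + -1 = 2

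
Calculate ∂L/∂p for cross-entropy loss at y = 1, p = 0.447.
∂L/∂p = -2.237

∂L/∂p = -y/p + (1-y)/(1-p) = -1/0.447 + 0 = -2.237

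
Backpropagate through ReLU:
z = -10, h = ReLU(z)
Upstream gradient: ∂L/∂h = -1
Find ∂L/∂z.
∂L/∂z = 0

h = ReLU(-10) = 0
Since z < 0: ∂h/∂z = 0
∂L/∂z = ∂L/∂h · ∂h/∂z = -1 × 0 = 0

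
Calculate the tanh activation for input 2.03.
0.9661

tanh(2.03) = (e^(2.03) - e^(-2.03))/(e^(2.03) + e^(-2.03)) = 0.9661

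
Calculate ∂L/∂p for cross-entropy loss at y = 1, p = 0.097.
∂L/∂p = -10.31

∂L/∂p = -y/p + (1-y)/(1-p) = -1/0.097 + 0 = -10.31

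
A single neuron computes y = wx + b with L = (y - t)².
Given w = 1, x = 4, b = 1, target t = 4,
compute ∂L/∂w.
∂L/∂w = 8

y = wx + b = (1)(4) + 1 = 5
∂L/∂y = 2(y - t) = 2(5 - 4) = 2
∂y/∂w = x = 4
∂L/∂w = ∂L/∂y · ∂y/∂w = 2 × 4 = 8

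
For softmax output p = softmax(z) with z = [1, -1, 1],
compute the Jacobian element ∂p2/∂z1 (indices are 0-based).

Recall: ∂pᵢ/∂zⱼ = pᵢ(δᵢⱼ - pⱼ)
∂p2/∂z1 = -0.02968

p = softmax(z) = [0.4683, 0.06338, 0.4683]
p2 = 0.4683, p1 = 0.06338

∂p2/∂z1 = -p2 × p1 = -0.4683 × 0.06338 = -0.02968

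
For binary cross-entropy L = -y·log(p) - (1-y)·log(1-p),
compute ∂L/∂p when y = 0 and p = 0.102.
∂L/∂p = 1.114

∂L/∂p = -y/p + (1-y)/(1-p) = 0 + 1/0.898 = 1.114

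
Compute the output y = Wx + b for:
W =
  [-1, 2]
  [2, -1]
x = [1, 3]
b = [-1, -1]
y = [4, -2]

Wx = [-1×1 + 2×3, 2×1 + -1×3]
   = [5, -1]
y = Wx + b = [5 + -1, -1 + -1] = [4, -2]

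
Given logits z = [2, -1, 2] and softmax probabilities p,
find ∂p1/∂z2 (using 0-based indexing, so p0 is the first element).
∂p1/∂z2 = -0.01185

p = softmax(z) = [0.4879, 0.02429, 0.4879]
p1 = 0.02429, p2 = 0.4879

∂p1/∂z2 = -p1 × p2 = -0.02429 × 0.4879 = -0.01185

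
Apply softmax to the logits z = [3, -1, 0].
p = [0.9362, 0.0171, 0.0466]

exp(z) = [20.09, 0.3679, 1]
Sum = 21.45
p = [0.9362, 0.0171, 0.0466]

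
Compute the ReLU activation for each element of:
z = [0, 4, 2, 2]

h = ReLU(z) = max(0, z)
h = [0, 4, 2, 2]

ReLU applied element-wise: max(0,0)=0, max(0,4)=4, max(0,2)=2, max(0,2)=2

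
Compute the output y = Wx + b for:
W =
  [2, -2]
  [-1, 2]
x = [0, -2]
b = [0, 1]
y = [4, -3]

Wx = [2×0 + -2×-2, -1×0 + 2×-2]
   = [4, -4]
y = Wx + b = [4 + 0, -4 + 1] = [4, -3]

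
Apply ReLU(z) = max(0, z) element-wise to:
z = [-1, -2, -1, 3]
h = [0, 0, 0, 3]

ReLU applied element-wise: max(0,-1)=0, max(0,-2)=0, max(0,-1)=0, max(0,3)=3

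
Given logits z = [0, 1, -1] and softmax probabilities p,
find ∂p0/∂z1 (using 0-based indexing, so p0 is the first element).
∂p0/∂z1 = -0.1628

p = softmax(z) = [0.2447, 0.6652, 0.09003]
p0 = 0.2447, p1 = 0.6652

∂p0/∂z1 = -p0 × p1 = -0.2447 × 0.6652 = -0.1628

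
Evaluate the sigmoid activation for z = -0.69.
0.334

sigmoid(-0.69) = 1/(1 + e^(0.69)) = 1/(1 + 1.994) = 0.334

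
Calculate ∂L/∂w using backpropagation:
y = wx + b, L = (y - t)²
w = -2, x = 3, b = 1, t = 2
∂L/∂w = -42

y = wx + b = (-2)(3) + 1 = -5
∂L/∂y = 2(y - t) = 2(-5 - 2) = -14
∂y/∂w = x = 3
∂L/∂w = ∂L/∂y · ∂y/∂w = -14 × 3 = -42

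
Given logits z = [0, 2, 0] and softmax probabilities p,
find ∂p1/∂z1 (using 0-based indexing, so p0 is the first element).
∂p1/∂z1 = 0.1676

p = softmax(z) = [0.1065, 0.787, 0.1065]
p1 = 0.787

∂p1/∂z1 = p1(1 - p1) = 0.787 × (1 - 0.787) = 0.1676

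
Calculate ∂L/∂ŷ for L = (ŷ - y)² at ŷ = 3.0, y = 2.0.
∂L/∂ŷ = 2.0

∂L/∂ŷ = 2(ŷ - y) = 2(3.0 - 2.0) = 2(1.0) = 2.0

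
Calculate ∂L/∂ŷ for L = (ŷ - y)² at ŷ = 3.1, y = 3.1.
∂L/∂ŷ = 0.0

∂L/∂ŷ = 2(ŷ - y) = 2(3.1 - 3.1) = 2(0.0) = 0.0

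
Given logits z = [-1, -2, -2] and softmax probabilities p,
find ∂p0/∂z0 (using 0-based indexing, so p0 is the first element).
∂p0/∂z0 = 0.2442

p = softmax(z) = [0.5761, 0.2119, 0.2119]
p0 = 0.5761

∂p0/∂z0 = p0(1 - p0) = 0.5761 × (1 - 0.5761) = 0.2442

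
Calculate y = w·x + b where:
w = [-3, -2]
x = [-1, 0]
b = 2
y = 5

y = (-3)(-1) + (-2)(0) + 2 = 5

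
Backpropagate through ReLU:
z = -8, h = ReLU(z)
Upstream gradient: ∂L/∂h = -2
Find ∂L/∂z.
∂L/∂z = 0

h = ReLU(-8) = 0
Since z < 0: ∂h/∂z = 0
∂L/∂z = ∂L/∂h · ∂h/∂z = -2 × 0 = 0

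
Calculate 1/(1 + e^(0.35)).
0.4134

sigmoid(-0.35) = 1/(1 + e^(0.35)) = 1/(1 + 1.419) = 0.4134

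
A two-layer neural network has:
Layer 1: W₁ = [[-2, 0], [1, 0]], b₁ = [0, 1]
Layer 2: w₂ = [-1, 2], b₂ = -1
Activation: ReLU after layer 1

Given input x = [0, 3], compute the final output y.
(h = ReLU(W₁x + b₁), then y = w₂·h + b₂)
y = 1

Layer 1 pre-activation: z₁ = [0, 1]
After ReLU: h = [0, 1]
Layer 2 output: y = -1×0 + 2×1 + -1 = 1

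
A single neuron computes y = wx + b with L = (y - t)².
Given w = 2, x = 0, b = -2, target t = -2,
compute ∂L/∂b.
∂L/∂b = 0

y = wx + b = (2)(0) + -2 = -2
∂L/∂y = 2(y - t) = 2(-2 - -2) = 0
∂y/∂b = 1
∂L/∂b = ∂L/∂y · ∂y/∂b = 0 × 1 = 0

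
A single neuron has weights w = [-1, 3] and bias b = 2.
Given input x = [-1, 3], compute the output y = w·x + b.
y = 12

y = (-1)(-1) + (3)(3) + 2 = 12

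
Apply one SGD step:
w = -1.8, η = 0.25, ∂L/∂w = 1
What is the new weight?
w_new = -2.05

w_new = w - η·∂L/∂w = -1.8 - 0.25×(1) = -1.8 - (0.25) = -2.05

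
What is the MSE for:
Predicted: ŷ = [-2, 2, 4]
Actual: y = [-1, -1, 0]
MSE = 8.667

MSE = (1/3)((-2--1)² + (2--1)² + (4-0)²) = (1/3)(1 + 9 + 16) = 8.667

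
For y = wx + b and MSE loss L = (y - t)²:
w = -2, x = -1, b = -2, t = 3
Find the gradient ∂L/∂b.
∂L/∂b = -6

y = wx + b = (-2)(-1) + -2 = 0
∂L/∂y = 2(y - t) = 2(0 - 3) = -6
∂y/∂b = 1
∂L/∂b = ∂L/∂y · ∂y/∂b = -6 × 1 = -6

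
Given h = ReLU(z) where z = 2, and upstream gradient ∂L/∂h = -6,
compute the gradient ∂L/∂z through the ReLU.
∂L/∂z = -6

h = ReLU(2) = 2
Since z > 0: ∂h/∂z = 1
∂L/∂z = ∂L/∂h · ∂h/∂z = -6 × 1 = -6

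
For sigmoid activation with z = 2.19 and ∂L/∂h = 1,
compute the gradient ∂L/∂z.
∂L/∂z = 0.09052

σ(2.19) = 0.8993
σ'(2.19) = σ(2.19)(1 - σ(2.19)) = 0.8993 × 0.1007 = 0.09052
∂L/∂z = ∂L/∂h · σ'(z) = 1 × 0.09052 = 0.09052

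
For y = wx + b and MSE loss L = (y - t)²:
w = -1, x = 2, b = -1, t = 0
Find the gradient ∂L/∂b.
∂L/∂b = -6

y = wx + b = (-1)(2) + -1 = -3
∂L/∂y = 2(y - t) = 2(-3 - 0) = -6
∂y/∂b = 1
∂L/∂b = ∂L/∂y · ∂y/∂b = -6 × 1 = -6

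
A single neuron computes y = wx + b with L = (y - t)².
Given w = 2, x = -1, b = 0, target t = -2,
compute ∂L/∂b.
∂L/∂b = 0

y = wx + b = (2)(-1) + 0 = -2
∂L/∂y = 2(y - t) = 2(-2 - -2) = 0
∂y/∂b = 1
∂L/∂b = ∂L/∂y · ∂y/∂b = 0 × 1 = 0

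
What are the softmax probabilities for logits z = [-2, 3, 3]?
p = [0.0034, 0.4983, 0.4983]

exp(z) = [0.1353, 20.09, 20.09]
Sum = 40.31
p = [0.0034, 0.4983, 0.4983]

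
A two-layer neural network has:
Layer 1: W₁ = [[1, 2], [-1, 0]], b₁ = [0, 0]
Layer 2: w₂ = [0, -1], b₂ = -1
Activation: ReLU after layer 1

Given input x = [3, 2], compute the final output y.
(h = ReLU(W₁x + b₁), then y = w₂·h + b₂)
y = -1

Layer 1 pre-activation: z₁ = [7, -3]
After ReLU: h = [7, 0]
Layer 2 output: y = 0×7 + -1×0 + -1 = -1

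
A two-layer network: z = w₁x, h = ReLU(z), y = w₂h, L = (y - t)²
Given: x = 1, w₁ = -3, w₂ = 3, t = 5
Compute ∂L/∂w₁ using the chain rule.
∂L/∂w₁ = 0

Forward pass:
z = w₁x = -3×1 = -3
h = ReLU(-3) = 0
y = w₂h = 3×0 = 0

Backward pass:
∂L/∂y = 2(y - t) = 2(0 - 5) = -10
∂y/∂h = w₂ = 3
∂h/∂z = 0 (ReLU derivative)
∂z/∂w₁ = x = 1

∂L/∂w₁ = -10 × 3 × 0 × 1 = 0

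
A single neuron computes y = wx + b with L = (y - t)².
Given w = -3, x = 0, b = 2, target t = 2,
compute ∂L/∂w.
∂L/∂w = 0

y = wx + b = (-3)(0) + 2 = 2
∂L/∂y = 2(y - t) = 2(2 - 2) = 0
∂y/∂w = x = 0
∂L/∂w = ∂L/∂y · ∂y/∂w = 0 × 0 = 0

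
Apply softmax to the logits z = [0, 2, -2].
p = [0.1173, 0.8668, 0.0159]

exp(z) = [1, 7.389, 0.1353]
Sum = 8.524
p = [0.1173, 0.8668, 0.0159]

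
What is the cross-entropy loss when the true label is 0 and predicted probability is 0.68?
L = 1.139

L = -0·log(0.68) - 1·log(0.32) = -log(0.32) = 1.139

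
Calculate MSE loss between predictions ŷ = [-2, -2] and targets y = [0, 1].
MSE = 6.5

MSE = (1/2)((-2-0)² + (-2-1)²) = (1/2)(4 + 9) = 6.5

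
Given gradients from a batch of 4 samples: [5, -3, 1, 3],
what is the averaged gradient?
Average gradient = 1.5

Average = (1/4)(5 + -3 + 1 + 3) = 6/4 = 1.5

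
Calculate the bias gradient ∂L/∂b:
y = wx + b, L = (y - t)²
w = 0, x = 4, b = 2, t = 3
∂L/∂b = -2

y = wx + b = (0)(4) + 2 = 2
∂L/∂y = 2(y - t) = 2(2 - 3) = -2
∂y/∂b = 1
∂L/∂b = ∂L/∂y · ∂y/∂b = -2 × 1 = -2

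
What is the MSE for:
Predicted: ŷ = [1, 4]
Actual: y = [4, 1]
MSE = 9

MSE = (1/2)((1-4)² + (4-1)²) = (1/2)(9 + 9) = 9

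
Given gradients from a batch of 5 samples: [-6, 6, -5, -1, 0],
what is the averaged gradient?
Average gradient = -1.2

Average = (1/5)(-6 + 6 + -5 + -1 + 0) = -6/5 = -1.2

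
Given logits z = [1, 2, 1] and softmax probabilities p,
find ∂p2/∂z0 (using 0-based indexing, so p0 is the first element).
∂p2/∂z0 = -0.04492

p = softmax(z) = [0.2119, 0.5761, 0.2119]
p2 = 0.2119, p0 = 0.2119

∂p2/∂z0 = -p2 × p0 = -0.2119 × 0.2119 = -0.04492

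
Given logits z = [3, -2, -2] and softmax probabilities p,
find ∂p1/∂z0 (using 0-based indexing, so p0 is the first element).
∂p1/∂z0 = -0.00656

p = softmax(z) = [0.9867, 0.006648, 0.006648]
p1 = 0.006648, p0 = 0.9867

∂p1/∂z0 = -p1 × p0 = -0.006648 × 0.9867 = -0.00656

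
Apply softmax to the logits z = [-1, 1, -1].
p = [0.1065, 0.787, 0.1065]

exp(z) = [0.3679, 2.718, 0.3679]
Sum = 3.454
p = [0.1065, 0.787, 0.1065]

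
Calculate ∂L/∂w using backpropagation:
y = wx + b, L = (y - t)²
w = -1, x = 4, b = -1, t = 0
∂L/∂w = -40

y = wx + b = (-1)(4) + -1 = -5
∂L/∂y = 2(y - t) = 2(-5 - 0) = -10
∂y/∂w = x = 4
∂L/∂w = ∂L/∂y · ∂y/∂w = -10 × 4 = -40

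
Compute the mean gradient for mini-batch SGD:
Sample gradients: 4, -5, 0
Average gradient = -0.3333

Average = (1/3)(4 + -5 + 0) = -1/3 = -0.3333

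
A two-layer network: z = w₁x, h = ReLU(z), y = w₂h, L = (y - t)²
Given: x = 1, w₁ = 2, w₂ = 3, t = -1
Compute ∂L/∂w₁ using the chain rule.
∂L/∂w₁ = 42

Forward pass:
z = w₁x = 2×1 = 2
h = ReLU(2) = 2
y = w₂h = 3×2 = 6

Backward pass:
∂L/∂y = 2(y - t) = 2(6 - -1) = 14
∂y/∂h = w₂ = 3
∂h/∂z = 1 (ReLU derivative)
∂z/∂w₁ = x = 1

∂L/∂w₁ = 14 × 3 × 1 × 1 = 42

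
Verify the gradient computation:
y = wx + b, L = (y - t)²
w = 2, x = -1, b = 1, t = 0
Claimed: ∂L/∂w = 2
Correct

y = (2)(-1) + 1 = -1
∂L/∂y = 2(y - t) = 2(-1 - 0) = -2
∂y/∂w = x = -1
∂L/∂w = -2 × -1 = 2

Claimed value: 2
Correct: The correct gradient is 2.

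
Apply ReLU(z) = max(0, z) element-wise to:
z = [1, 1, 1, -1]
h = [1, 1, 1, 0]

ReLU applied element-wise: max(0,1)=1, max(0,1)=1, max(0,1)=1, max(0,-1)=0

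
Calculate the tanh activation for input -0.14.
-0.1391

tanh(-0.14) = (e^(-0.14) - e^(0.14))/(e^(-0.14) + e^(0.14)) = -0.1391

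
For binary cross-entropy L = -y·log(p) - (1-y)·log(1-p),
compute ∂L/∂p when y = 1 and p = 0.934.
∂L/∂p = -1.071

∂L/∂p = -y/p + (1-y)/(1-p) = -1/0.934 + 0 = -1.071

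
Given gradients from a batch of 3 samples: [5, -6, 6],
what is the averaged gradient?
Average gradient = 1.667

Average = (1/3)(5 + -6 + 6) = 5/3 = 1.667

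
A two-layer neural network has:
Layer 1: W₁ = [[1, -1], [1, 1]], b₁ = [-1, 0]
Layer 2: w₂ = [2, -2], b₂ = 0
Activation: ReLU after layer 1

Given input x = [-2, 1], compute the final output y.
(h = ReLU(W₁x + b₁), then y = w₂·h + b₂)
y = 0

Layer 1 pre-activation: z₁ = [-4, -1]
After ReLU: h = [0, 0]
Layer 2 output: y = 2×0 + -2×0 + 0 = 0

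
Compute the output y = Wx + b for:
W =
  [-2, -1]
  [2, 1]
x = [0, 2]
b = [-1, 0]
y = [-3, 2]

Wx = [-2×0 + -1×2, 2×0 + 1×2]
   = [-2, 2]
y = Wx + b = [-2 + -1, 2 + 0] = [-3, 2]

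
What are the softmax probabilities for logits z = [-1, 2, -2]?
p = [0.0466, 0.9362, 0.0171]

exp(z) = [0.3679, 7.389, 0.1353]
Sum = 7.892
p = [0.0466, 0.9362, 0.0171]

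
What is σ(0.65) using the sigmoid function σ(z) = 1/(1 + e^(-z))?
0.657

sigmoid(0.65) = 1/(1 + e^(-0.65)) = 1/(1 + 0.522) = 0.657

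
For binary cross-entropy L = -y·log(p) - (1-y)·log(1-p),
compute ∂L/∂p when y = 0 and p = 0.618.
∂L/∂p = 2.618

∂L/∂p = -y/p + (1-y)/(1-p) = 0 + 1/0.382 = 2.618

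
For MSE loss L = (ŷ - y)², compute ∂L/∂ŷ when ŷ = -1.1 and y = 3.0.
∂L/∂ŷ = -8.2

∂L/∂ŷ = 2(ŷ - y) = 2(-1.1 - 3.0) = 2(-4.1) = -8.2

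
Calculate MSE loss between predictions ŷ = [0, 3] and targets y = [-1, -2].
MSE = 13

MSE = (1/2)((0--1)² + (3--2)²) = (1/2)(1 + 25) = 13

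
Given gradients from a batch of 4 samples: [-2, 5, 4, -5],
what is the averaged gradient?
Average gradient = 0.5

Average = (1/4)(-2 + 5 + 4 + -5) = 2/4 = 0.5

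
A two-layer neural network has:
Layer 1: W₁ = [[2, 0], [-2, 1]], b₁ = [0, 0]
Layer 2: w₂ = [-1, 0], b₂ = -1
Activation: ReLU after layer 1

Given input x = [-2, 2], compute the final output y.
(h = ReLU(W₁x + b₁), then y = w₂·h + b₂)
y = -1

Layer 1 pre-activation: z₁ = [-4, 6]
After ReLU: h = [0, 6]
Layer 2 output: y = -1×0 + 0×6 + -1 = -1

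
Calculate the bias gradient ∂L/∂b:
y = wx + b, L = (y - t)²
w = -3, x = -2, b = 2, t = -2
∂L/∂b = 20

y = wx + b = (-3)(-2) + 2 = 8
∂L/∂y = 2(y - t) = 2(8 - -2) = 20
∂y/∂b = 1
∂L/∂b = ∂L/∂y · ∂y/∂b = 20 × 1 = 20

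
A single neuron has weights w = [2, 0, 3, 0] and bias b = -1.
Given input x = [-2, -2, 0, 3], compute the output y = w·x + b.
y = -5

y = (2)(-2) + (0)(-2) + (3)(0) + (0)(3) + -1 = -5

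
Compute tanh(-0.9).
-0.7163

tanh(-0.9) = (e^(-0.9) - e^(0.9))/(e^(-0.9) + e^(0.9)) = -0.7163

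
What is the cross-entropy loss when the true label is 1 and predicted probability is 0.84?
L = 0.1744

L = -1·log(0.84) - 0·log(0.16) = -log(0.84) = 0.1744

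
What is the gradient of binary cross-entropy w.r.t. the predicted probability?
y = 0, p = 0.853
∂L/∂p = 6.803

∂L/∂p = -y/p + (1-y)/(1-p) = 0 + 1/0.147 = 6.803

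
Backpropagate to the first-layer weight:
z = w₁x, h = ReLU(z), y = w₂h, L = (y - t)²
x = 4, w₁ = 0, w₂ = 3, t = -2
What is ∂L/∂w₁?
∂L/∂w₁ = 0

Forward pass:
z = w₁x = 0×4 = 0
h = ReLU(0) = 0
y = w₂h = 3×0 = 0

Backward pass:
∂L/∂y = 2(y - t) = 2(0 - -2) = 4
∂y/∂h = w₂ = 3
∂h/∂z = 0 (ReLU derivative)
∂z/∂w₁ = x = 4

∂L/∂w₁ = 4 × 3 × 0 × 4 = 0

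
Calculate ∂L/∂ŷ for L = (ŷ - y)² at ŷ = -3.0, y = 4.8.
∂L/∂ŷ = -15.6

∂L/∂ŷ = 2(ŷ - y) = 2(-3.0 - 4.8) = 2(-7.8) = -15.6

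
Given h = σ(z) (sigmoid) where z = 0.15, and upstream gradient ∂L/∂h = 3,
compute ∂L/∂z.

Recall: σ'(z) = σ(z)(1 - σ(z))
∂L/∂z = 0.7458

σ(0.15) = 0.5374
σ'(0.15) = σ(0.15)(1 - σ(0.15)) = 0.5374 × 0.4626 = 0.2486
∂L/∂z = ∂L/∂h · σ'(z) = 3 × 0.2486 = 0.7458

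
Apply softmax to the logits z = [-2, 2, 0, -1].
p = [0.0152, 0.831, 0.1125, 0.0414]

exp(z) = [0.1353, 7.389, 1, 0.3679]
Sum = 8.892
p = [0.0152, 0.831, 0.1125, 0.0414]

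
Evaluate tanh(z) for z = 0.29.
0.2821

tanh(0.29) = (e^(0.29) - e^(-0.29))/(e^(0.29) + e^(-0.29)) = 0.2821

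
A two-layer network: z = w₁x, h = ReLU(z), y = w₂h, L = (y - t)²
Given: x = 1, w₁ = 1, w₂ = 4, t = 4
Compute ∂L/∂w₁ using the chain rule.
∂L/∂w₁ = 0

Forward pass:
z = w₁x = 1×1 = 1
h = ReLU(1) = 1
y = w₂h = 4×1 = 4

Backward pass:
∂L/∂y = 2(y - t) = 2(4 - 4) = 0
∂y/∂h = w₂ = 4
∂h/∂z = 1 (ReLU derivative)
∂z/∂w₁ = x = 1

∂L/∂w₁ = 0 × 4 × 1 × 1 = 0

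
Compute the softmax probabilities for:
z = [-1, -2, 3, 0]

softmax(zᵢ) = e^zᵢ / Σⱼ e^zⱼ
p = [0.017, 0.0063, 0.9304, 0.0463]

exp(z) = [0.3679, 0.1353, 20.09, 1]
Sum = 21.59
p = [0.017, 0.0063, 0.9304, 0.0463]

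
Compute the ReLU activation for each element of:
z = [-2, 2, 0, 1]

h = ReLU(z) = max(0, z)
h = [0, 2, 0, 1]

ReLU applied element-wise: max(0,-2)=0, max(0,2)=2, max(0,0)=0, max(0,1)=1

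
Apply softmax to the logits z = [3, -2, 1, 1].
p = [0.7828, 0.0053, 0.1059, 0.1059]

exp(z) = [20.09, 0.1353, 2.718, 2.718]
Sum = 25.66
p = [0.7828, 0.0053, 0.1059, 0.1059]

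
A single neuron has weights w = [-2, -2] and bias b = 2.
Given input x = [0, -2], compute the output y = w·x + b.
y = 6

y = (-2)(0) + (-2)(-2) + 2 = 6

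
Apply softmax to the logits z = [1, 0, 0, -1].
p = [0.5344, 0.1966, 0.1966, 0.0723]

exp(z) = [2.718, 1, 1, 0.3679]
Sum = 5.086
p = [0.5344, 0.1966, 0.1966, 0.0723]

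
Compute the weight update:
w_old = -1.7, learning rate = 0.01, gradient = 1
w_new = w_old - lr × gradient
w_new = -1.71

w_new = w - η·∂L/∂w = -1.7 - 0.01×(1) = -1.7 - (0.01) = -1.71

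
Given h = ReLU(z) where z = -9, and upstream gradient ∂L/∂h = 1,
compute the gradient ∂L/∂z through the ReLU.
∂L/∂z = 0

h = ReLU(-9) = 0
Since z < 0: ∂h/∂z = 0
∂L/∂z = ∂L/∂h · ∂h/∂z = 1 × 0 = 0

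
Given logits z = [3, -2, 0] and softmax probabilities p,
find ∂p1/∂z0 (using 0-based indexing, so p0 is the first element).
∂p1/∂z0 = -0.006036

p = softmax(z) = [0.9465, 0.006377, 0.04712]
p1 = 0.006377, p0 = 0.9465

∂p1/∂z0 = -p1 × p0 = -0.006377 × 0.9465 = -0.006036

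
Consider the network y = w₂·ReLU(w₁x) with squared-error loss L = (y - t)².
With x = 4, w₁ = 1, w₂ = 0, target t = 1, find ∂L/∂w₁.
∂L/∂w₁ = 0

Forward pass:
z = w₁x = 1×4 = 4
h = ReLU(4) = 4
y = w₂h = 0×4 = 0

Backward pass:
∂L/∂y = 2(y - t) = 2(0 - 1) = -2
∂y/∂h = w₂ = 0
∂h/∂z = 1 (ReLU derivative)
∂z/∂w₁ = x = 4

∂L/∂w₁ = -2 × 0 × 1 × 4 = 0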